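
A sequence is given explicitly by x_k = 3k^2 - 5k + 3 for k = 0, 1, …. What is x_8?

x_8 = 3·8^2 - 5·8 + 3 = 155.

155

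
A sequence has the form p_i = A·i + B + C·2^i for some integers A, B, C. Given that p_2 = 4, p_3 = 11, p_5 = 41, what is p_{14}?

Write the equations: 2A + B + 4C = 4; 3A + B + 8C = 11; 5A + B + 32C = 41.
Subtracting the first from the second: A + 4C = 7.
Subtracting the second from the third: 2A + 24C = 30.
Solving: C = 1, A = 3, then B = -6.
Therefore p_{14} = 42 + (-6) + 1·16384 = 16420.

16420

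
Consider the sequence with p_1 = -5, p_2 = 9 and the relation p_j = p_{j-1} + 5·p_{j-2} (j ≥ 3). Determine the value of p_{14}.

15729

p_3 = -16;  p_4 = 29;  p_5 = -51;  …;  p_{11} = -1431;  p_{12} = 3814;  p_{13} = -3341;  p_{14} = 15729.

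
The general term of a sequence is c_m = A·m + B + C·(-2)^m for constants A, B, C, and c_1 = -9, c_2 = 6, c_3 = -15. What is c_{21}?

-4194249

Write the equations: A + B - 2C = -9; 2A + B + 4C = 6; 3A + B - 8C = -15.
Subtracting the first from the second: A + 6C = 15.
Subtracting the second from the third: A - 12C = -21.
Solving: C = 2, A = 3, then B = -8.
Hence c_{21} = 3·21 + (-8) + 2·(-2097152) = -4194249.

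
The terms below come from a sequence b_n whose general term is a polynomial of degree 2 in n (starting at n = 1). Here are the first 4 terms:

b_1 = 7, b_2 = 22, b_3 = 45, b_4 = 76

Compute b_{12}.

1st diffs: 15, 23, 31.
2nd diffs: 8, 8 (constant).
Newton forward-difference form: b_n = 7 + 15·C(n-1,1) + 8·C(n-1,2).
At n = 12: n-1 = 11, so b_{12} = 7 + 165 + 440 = 612.

612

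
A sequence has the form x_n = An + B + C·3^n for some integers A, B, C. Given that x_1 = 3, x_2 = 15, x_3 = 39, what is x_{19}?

1162261575

At n = 1, 2, 3: A + B + 3C = 3; 2A + B + 9C = 15; 3A + B + 27C = 39.
Subtracting the first from the second: A + 6C = 12.
Subtracting the second from the third: A + 18C = 24.
Solving: C = 1, A = 6, then B = -6.
Hence x_{19} = 6·19 + (-6) + 1·1162261467 = 1162261575.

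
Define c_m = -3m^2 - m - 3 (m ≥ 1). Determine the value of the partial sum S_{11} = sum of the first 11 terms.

Over m = 1..11: Σm = 66, Σm² = 506.
Total = (-3)·506 + (-1)·66 + (-3)·11 = -1617.

-1617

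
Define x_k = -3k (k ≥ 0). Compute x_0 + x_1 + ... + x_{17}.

-459

Over k = 0..17: Σk = 153.
Total = (-3)·153 = -459.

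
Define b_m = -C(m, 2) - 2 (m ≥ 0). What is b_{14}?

C(14, 2) = 91, so b_{14} = -93.

-93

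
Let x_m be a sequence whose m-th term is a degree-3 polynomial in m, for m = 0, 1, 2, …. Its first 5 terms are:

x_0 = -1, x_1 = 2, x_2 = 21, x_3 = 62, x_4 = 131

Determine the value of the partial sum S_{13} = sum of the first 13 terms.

1st diffs: 3, 19, 41, 69.
2nd diffs: 16, 22, 28.
3rd diffs: 6, 6 (constant).
Newton forward-difference form: x_m = -1 + 3·C(m,1) + 16·C(m,2) + 6·C(m,3).
Continuing: …, 234, 377, 566, 807, …, x_{12} = 2411.
Summing m = 0..12 (13 terms) gives 9087.

9087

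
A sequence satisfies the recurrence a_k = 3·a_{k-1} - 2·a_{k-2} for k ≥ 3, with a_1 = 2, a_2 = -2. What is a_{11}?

Step forward from the initial values:
a_3 = -10;  a_4 = -26;  a_5 = -58;  a_6 = -122;  a_7 = -250;  a_8 = -506;  a_9 = -1018;  a_{10} = -2042;  a_{11} = -4090.
(Characteristic roots are 2 and 1.)

-4090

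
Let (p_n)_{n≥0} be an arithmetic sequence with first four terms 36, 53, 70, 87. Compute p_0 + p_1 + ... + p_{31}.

9584

Common difference d = 17.
p_n = 36 + (n - 0)·17.
p_{31} = 563; S = 32·(36 + 563)/2 = 9584.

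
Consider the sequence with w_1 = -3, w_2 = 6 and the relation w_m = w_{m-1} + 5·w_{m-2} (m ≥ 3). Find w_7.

-39

Step forward from the initial values:
w_3 = -9, w_4 = 21, w_5 = -24, w_6 = 81, w_7 = -39.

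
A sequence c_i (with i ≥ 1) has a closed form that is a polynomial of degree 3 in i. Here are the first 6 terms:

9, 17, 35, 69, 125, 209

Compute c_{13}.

1st diffs: 8, 18, 34, 56, 84.
2nd diffs: 10, 16, 22, 28.
3rd diffs: 6, 6, 6 (constant).
Newton forward-difference form: c_i = 9 + 8·C(i-1,1) + 10·C(i-1,2) + 6·C(i-1,3).
At i = 13: i-1 = 12, so c_{13} = 9 + 96 + 660 + 1320 = 2085.

2085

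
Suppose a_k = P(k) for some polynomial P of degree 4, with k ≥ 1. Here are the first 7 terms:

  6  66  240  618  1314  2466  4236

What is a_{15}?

68004

1st diffs: 60, 174, 378, 696, 1152, 1770.
2nd diffs: 114, 204, 318, 456, 618.
3rd diffs: 90, 114, 138, 162.
4th diffs: 24, 24, 24 (constant).
Newton forward-difference form: a_k = 6 + 60·C(k-1,1) + 114·C(k-1,2) + 90·C(k-1,3) + 24·C(k-1,4).
At k = 15: k-1 = 14, so a_{15} = 6 + 840 + 10374 + 32760 + 24024 = 68004.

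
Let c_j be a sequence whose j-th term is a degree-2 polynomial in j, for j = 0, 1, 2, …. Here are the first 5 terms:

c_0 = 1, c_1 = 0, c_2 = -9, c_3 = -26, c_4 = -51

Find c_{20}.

1st diffs: -1, -9, -17, -25.
2nd diffs: -8, -8, -8 (constant).
So c_j = -4j^2 + 3j + 1.
Evaluating at j = 20 gives c_{20} = -1539.

-1539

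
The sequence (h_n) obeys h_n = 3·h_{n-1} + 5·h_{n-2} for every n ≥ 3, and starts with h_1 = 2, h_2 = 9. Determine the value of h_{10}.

846204

Applying the relation repeatedly:
h_3 = 37; h_4 = 156; h_5 = 653; h_6 = 2739; h_7 = 11482; h_8 = 48141; h_9 = 201833; h_{10} = 846204.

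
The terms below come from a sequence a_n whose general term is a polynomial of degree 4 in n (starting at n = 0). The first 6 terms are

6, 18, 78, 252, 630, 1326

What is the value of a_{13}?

1st diffs: 12, 60, 174, 378, 696.
2nd diffs: 48, 114, 204, 318.
3rd diffs: 66, 90, 114.
4th diffs: 24, 24 (constant).
Newton forward-difference form: a_n = 6 + 12·C(n,1) + 48·C(n,2) + 66·C(n,3) + 24·C(n,4).
At n = 13: n = 13, so a_{13} = 6 + 156 + 3744 + 18876 + 17160 = 39942.

39942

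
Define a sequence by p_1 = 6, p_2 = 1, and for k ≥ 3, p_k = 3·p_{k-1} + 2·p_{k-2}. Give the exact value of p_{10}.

Iterate the recurrence:
p_3 = 15  p_4 = 47  p_5 = 171  p_6 = 607  p_7 = 2163  p_8 = 7703  p_9 = 27435  p_{10} = 97711.

97711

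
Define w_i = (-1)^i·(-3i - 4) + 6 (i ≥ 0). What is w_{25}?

85

(-1)^25 = -1; -3i - 4 at i=25 is -79; so w_{25} = 85.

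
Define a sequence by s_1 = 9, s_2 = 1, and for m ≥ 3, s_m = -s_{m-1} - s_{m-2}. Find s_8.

Applying the relation repeatedly:
s_3 = -10; s_4 = 9; s_5 = 1; s_6 = -10; s_7 = 9; s_8 = 1.

1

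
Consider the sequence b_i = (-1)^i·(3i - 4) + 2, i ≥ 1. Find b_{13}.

(-1)^13 = -1; 3i - 4 at i=13 is 35; so b_{13} = -33.

-33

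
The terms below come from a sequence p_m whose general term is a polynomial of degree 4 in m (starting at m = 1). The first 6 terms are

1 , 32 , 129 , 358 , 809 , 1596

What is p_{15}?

54489

1st diffs: 31, 97, 229, 451, 787.
2nd diffs: 66, 132, 222, 336.
3rd diffs: 66, 90, 114.
4th diffs: 24, 24 (constant).
Newton forward-difference form: p_m = 1 + 31·C(m-1,1) + 66·C(m-1,2) + 66·C(m-1,3) + 24·C(m-1,4).
At m = 15: m-1 = 14, so p_{15} = 1 + 434 + 6006 + 24024 + 24024 = 54489.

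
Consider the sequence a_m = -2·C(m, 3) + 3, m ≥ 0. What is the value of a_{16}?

-1117

C(16, 3) = 560, so a_{16} = -1117.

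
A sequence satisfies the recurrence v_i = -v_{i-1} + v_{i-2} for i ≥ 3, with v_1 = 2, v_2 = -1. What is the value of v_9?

v_3 = 3; v_4 = -4; v_5 = 7; v_6 = -11; v_7 = 18; v_8 = -29; v_9 = 47.

47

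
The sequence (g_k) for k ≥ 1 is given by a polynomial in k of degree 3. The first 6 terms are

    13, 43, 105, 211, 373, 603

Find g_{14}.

6331

1st diffs: 30, 62, 106, 162, 230.
2nd diffs: 32, 44, 56, 68.
3rd diffs: 12, 12, 12 (constant).
So g_k = 2k^3 + 4k^2 + 4k + 3.
Evaluating at k = 14 gives g_{14} = 6331.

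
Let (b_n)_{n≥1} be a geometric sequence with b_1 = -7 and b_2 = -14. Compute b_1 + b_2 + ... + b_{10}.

Common ratio r = 2.
b_n = (-7)·2^(n-1).
S = (-7)·(2^10 - 1)/(2 - 1) = (-7)·(1024 - 1)/(1) = -7161.

-7161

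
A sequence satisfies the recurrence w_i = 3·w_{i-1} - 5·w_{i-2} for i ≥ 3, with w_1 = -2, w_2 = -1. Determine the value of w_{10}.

Applying the relation repeatedly:
w_3 = 7  w_4 = 26  w_5 = 43  w_6 = -1  w_7 = -218  w_8 = -649  w_9 = -857  w_{10} = 674.

674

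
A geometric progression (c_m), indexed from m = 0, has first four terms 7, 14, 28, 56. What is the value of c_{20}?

7340032

Common ratio r = 2.
c_m = 7·2^(m-0).
c_{20} = 7·2^20 = 7340032.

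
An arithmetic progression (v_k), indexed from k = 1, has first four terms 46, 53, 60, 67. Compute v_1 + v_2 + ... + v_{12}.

Common difference d = 7.
v_k = 46 + (k - 1)·7.
v_{12} = 123; S = 12·(46 + 123)/2 = 1014.

1014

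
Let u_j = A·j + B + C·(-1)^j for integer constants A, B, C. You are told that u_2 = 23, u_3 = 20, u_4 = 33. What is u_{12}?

73

Write the equations: 2A + B + C = 23; 3A + B - C = 20; 4A + B + C = 33.
Subtracting the first from the second: A - 2C = -3.
Subtracting the second from the third: A + 2C = 13.
Solving: C = 4, A = 5, then B = 9.
Therefore u_{12} = 60 + 9 + 4·1 = 73.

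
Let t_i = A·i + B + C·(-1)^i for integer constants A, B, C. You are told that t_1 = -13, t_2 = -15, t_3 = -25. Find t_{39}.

The three given values yield: A + B - C = -13; 2A + B + C = -15; 3A + B - C = -25.
Subtracting the first from the second: A + 2C = -2.
Subtracting the second from the third: A - 2C = -10.
Solving: C = 2, A = -6, then B = -5.
Hence t_{39} = -6·39 + (-5) + 2·(-1) = -241.

-241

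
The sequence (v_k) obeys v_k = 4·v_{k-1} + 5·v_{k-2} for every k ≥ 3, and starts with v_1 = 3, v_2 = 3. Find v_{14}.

Compute successive terms:
v_3 = 27;  v_4 = 123;  v_5 = 627;  …;  v_{11} = 9765627;  v_{12} = 48828123;  v_{13} = 244140627;  v_{14} = 1220703123.
(Characteristic roots are 5 and -1.)

1220703123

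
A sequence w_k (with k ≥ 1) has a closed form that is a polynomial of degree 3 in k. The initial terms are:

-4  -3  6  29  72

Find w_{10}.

797

1st diffs: 1, 9, 23, 43.
2nd diffs: 8, 14, 20.
3rd diffs: 6, 6 (constant).
Newton forward-difference form: w_k = -4 + 1·C(k-1,1) + 8·C(k-1,2) + 6·C(k-1,3).
At k = 10: k-1 = 9, so w_{10} = -4 + 9 + 288 + 504 = 797.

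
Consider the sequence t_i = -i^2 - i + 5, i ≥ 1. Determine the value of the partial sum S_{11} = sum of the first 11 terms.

Over i = 1..11: Σi = 66, Σi² = 506.
Total = (-1)·506 + (-1)·66 + (5)·11 = -517.

-517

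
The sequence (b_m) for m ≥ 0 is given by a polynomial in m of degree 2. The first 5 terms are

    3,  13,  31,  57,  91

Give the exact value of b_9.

381

1st diffs: 10, 18, 26, 34.
2nd diffs: 8, 8, 8 (constant).
So b_m = 4m^2 + 6m + 3.
Evaluating at m = 9 gives b_9 = 381.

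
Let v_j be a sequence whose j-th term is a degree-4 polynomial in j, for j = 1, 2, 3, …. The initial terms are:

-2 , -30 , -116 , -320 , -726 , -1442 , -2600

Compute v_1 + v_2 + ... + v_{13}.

-92586

1st diffs: -28, -86, -204, -406, -716, -1158.
2nd diffs: -58, -118, -202, -310, -442.
3rd diffs: -60, -84, -108, -132.
4th diffs: -24, -24, -24 (constant).
Newton forward-difference form: v_j = -2 + (-28)·C(j-1,1) + (-58)·C(j-1,2) + (-60)·C(j-1,3) + (-24)·C(j-1,4).
Continuing: …, -4356, -6890, -10406, -15132, …, v_{13} = -29246.
Summing j = 1..13 (13 terms) gives -92586.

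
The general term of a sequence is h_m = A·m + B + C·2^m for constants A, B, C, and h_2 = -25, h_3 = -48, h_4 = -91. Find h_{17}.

The three given values yield: 2A + B + 4C = -25; 3A + B + 8C = -48; 4A + B + 16C = -91.
Subtracting the first from the second: A + 4C = -23.
Subtracting the second from the third: A + 8C = -43.
Solving: C = -5, A = -3, then B = 1.
Hence h_{17} = -3·17 + 1 + (-5)·131072 = -655410.

-655410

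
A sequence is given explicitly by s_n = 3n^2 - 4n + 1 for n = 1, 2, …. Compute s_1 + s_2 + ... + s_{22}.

Over n = 1..22: Σn = 253, Σn² = 3795.
Total = (3)·3795 + (-4)·253 + (1)·22 = 10395.

10395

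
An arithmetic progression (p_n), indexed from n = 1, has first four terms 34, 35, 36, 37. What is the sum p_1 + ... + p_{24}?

Common difference d = 1.
p_n = 34 + (n - 1)·1.
p_{24} = 57; S = 24·(34 + 57)/2 = 1092.

1092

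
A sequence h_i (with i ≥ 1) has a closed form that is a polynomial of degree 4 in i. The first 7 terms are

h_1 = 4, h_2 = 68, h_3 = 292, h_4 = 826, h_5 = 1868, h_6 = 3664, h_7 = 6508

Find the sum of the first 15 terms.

1st diffs: 64, 224, 534, 1042, 1796, 2844.
2nd diffs: 160, 310, 508, 754, 1048.
3rd diffs: 150, 198, 246, 294.
4th diffs: 48, 48, 48 (constant).
So h_i = 2i^4 + 5i^3 - i - 2.
Continuing: …, 10742, 16756, 24988, 35924, …, h_{15} = 118108.
Summing i = 1..15 (15 terms) gives 428474.

428474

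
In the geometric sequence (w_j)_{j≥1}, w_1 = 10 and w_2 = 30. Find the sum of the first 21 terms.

Common ratio r = 3.
w_j = 10·3^(j-1).
S = 10·(3^21 - 1)/(3 - 1) = 10·(10460353203 - 1)/(2) = 52301766010.

52301766010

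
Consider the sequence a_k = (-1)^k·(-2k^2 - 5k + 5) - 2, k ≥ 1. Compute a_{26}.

(-1)^26 = 1; -2k^2 - 5k + 5 at k=26 is -1477; so a_{26} = -1479.

-1479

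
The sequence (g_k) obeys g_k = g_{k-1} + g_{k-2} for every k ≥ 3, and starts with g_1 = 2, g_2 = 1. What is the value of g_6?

Iterate the recurrence:
g_3 = 3  g_4 = 4  g_5 = 7  g_6 = 11.

11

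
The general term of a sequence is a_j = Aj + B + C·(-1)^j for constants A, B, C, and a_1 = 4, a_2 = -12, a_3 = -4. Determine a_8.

-36

Write the equations: A + B - C = 4; 2A + B + C = -12; 3A + B - C = -4.
Subtracting the first from the second: A + 2C = -16.
Subtracting the second from the third: A - 2C = 8.
Solving: C = -6, A = -4, then B = 2.
So a_j = -4·j + 2 + (-6)·(-1)^j; at j=8 this is -36.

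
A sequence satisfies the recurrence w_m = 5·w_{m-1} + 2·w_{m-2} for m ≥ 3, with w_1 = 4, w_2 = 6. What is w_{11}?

26107278

w_3 = 38; w_4 = 202; w_5 = 1086; w_6 = 5834; w_7 = 31342; w_8 = 168378; w_9 = 904574; w_{10} = 4859626; w_{11} = 26107278.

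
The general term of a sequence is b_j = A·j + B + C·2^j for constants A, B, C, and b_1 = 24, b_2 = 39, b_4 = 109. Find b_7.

Plug in j = 1, 2, 4: A + B + 2C = 24; 2A + B + 4C = 39; 4A + B + 16C = 109.
Subtracting the first from the second: A + 2C = 15.
Subtracting the second from the third: 2A + 12C = 70.
Solving: C = 5, A = 5, then B = 9.
Therefore b_7 = 35 + 9 + 5·128 = 684.

684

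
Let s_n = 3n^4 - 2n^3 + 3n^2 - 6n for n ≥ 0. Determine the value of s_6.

s_6 = 3·6^4 - 2·6^3 + 3·6^2 - 6·6 = 3528.

3528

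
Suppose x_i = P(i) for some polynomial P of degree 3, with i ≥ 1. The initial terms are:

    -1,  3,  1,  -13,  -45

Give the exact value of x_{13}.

-1669

1st diffs: 4, -2, -14, -32.
2nd diffs: -6, -12, -18.
3rd diffs: -6, -6 (constant).
So x_i = -i^3 + 3i^2 + 2i - 5.
Evaluating at i = 13 gives x_{13} = -1669.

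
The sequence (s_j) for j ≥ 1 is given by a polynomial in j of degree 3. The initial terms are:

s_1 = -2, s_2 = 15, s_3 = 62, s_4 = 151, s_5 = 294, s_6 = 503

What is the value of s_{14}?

1st diffs: 17, 47, 89, 143, 209.
2nd diffs: 30, 42, 54, 66.
3rd diffs: 12, 12, 12 (constant).
So s_j = 2j^3 + 3j^2 - 6j - 1.
Evaluating at j = 14 gives s_{14} = 5991.

5991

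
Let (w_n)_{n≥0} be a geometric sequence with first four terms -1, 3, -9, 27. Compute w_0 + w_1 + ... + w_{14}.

-3587227

Common ratio r = -3.
w_n = (-1)·(-3)^(n-0).
S = (-1)·((-3)^15 - 1)/(-3 - 1) = (-1)·(-14348907 - 1)/(-4) = -3587227.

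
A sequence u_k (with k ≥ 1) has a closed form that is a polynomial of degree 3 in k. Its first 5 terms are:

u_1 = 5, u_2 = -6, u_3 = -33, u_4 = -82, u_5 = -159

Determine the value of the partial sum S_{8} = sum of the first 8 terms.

1st diffs: -11, -27, -49, -77.
2nd diffs: -16, -22, -28.
3rd diffs: -6, -6 (constant).
Newton forward-difference form: u_k = 5 + (-11)·C(k-1,1) + (-16)·C(k-1,2) + (-6)·C(k-1,3).
Continuing: -270, -421, -618.
Summing k = 1..8 (8 terms) gives -1584.

-1584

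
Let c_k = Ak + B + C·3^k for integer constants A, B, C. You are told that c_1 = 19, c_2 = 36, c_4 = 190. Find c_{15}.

28697897

The three given values yield: A + B + 3C = 19; 2A + B + 9C = 36; 4A + B + 81C = 190.
Subtracting the first from the second: A + 6C = 17.
Subtracting the second from the third: 2A + 72C = 154.
Solving: C = 2, A = 5, then B = 8.
Hence c_{15} = 5·15 + 8 + 2·14348907 = 28697897.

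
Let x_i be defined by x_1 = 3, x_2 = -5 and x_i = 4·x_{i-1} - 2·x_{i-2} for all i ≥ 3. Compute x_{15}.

Applying the relation repeatedly:
x_3 = -26;  x_4 = -94;  x_5 = -324;  …;  x_{12} = -1755616;  x_{13} = -5994048;  x_{14} = -20464960;  x_{15} = -69871744.

-69871744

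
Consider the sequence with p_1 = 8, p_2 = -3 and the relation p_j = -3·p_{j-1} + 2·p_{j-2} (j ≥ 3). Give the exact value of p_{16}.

-341970489

Compute successive terms:
p_3 = 25  p_4 = -81  p_5 = 293  …  p_{13} = 7569557  p_{14} = -26959377  p_{15} = 96017245  p_{16} = -341970489.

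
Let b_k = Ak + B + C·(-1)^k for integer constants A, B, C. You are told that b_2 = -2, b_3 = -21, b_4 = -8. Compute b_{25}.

Write the equations: 2A + B + C = -2; 3A + B - C = -21; 4A + B + C = -8.
Subtracting the first from the second: A - 2C = -19.
Subtracting the second from the third: A + 2C = 13.
Solving: C = 8, A = -3, then B = -4.
Therefore b_{25} = -75 + (-4) + 8·(-1) = -87.

-87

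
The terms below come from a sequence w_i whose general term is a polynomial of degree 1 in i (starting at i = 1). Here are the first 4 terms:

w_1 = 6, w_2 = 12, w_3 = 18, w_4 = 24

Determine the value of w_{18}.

1st diffs: 6, 6, 6 (constant).
So w_i = 6i.
Evaluating at i = 18 gives w_{18} = 108.

108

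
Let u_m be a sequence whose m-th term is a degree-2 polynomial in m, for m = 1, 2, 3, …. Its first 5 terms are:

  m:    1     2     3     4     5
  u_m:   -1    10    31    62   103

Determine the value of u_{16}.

1st diffs: 11, 21, 31, 41.
2nd diffs: 10, 10, 10 (constant).
Newton forward-difference form: u_m = -1 + 11·C(m-1,1) + 10·C(m-1,2).
At m = 16: m-1 = 15, so u_{16} = -1 + 165 + 1050 = 1214.

1214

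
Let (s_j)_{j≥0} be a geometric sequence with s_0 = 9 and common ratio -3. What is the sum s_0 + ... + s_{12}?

3587229

s_j = 9·(-3)^(j-0).
S = 9·((-3)^13 - 1)/(-3 - 1) = 9·(-1594323 - 1)/(-4) = 3587229.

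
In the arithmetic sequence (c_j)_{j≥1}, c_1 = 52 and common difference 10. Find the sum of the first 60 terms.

20820

c_j = 52 + (j - 1)·10.
c_{60} = 642; S = 60·(52 + 642)/2 = 20820.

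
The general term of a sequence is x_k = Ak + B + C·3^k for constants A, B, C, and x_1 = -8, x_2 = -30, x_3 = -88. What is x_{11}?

-531480

At k = 1, 2, 3: A + B + 3C = -8; 2A + B + 9C = -30; 3A + B + 27C = -88.
Subtracting the first from the second: A + 6C = -22.
Subtracting the second from the third: A + 18C = -58.
Solving: C = -3, A = -4, then B = 5.
So x_k = -4·k + 5 + (-3)·3^k; at k=11 this is -531480.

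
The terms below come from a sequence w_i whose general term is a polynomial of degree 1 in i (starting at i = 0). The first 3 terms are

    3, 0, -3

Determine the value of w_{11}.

-30

1st diffs: -3, -3 (constant).
So w_i = -3i + 3.
Evaluating at i = 11 gives w_{11} = -30.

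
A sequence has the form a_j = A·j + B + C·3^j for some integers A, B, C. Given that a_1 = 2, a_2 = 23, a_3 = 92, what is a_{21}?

Plug in j = 1, 2, 3: A + B + 3C = 2; 2A + B + 9C = 23; 3A + B + 27C = 92.
Subtracting the first from the second: A + 6C = 21.
Subtracting the second from the third: A + 18C = 69.
Solving: C = 4, A = -3, then B = -7.
Hence a_{21} = -3·21 + (-7) + 4·10460353203 = 41841412742.

41841412742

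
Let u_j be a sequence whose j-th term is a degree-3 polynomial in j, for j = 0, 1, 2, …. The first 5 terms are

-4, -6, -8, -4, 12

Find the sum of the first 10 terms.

1st diffs: -2, -2, 4, 16.
2nd diffs: 0, 6, 12.
3rd diffs: 6, 6 (constant).
Newton forward-difference form: u_j = -4 + (-2)·C(j,1) + 6·C(j,3).
Continuing: …, 46, 104, 192, 316, …, u_9 = 482.
Summing j = 0..9 (10 terms) gives 1130.

1130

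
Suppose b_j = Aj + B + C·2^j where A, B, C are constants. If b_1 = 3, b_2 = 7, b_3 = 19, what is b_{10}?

Write the equations: A + B + 2C = 3; 2A + B + 4C = 7; 3A + B + 8C = 19.
Subtracting the first from the second: A + 2C = 4.
Subtracting the second from the third: A + 4C = 12.
Solving: C = 4, A = -4, then B = -1.
Hence b_{10} = -4·10 + (-1) + 4·1024 = 4055.

4055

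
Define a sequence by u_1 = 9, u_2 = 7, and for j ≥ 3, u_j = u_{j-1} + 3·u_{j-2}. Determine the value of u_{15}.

Compute successive terms:
u_3 = 34;  u_4 = 55;  u_5 = 157;  …;  u_{12} = 50074;  u_{13} = 115561;  u_{14} = 265783;  u_{15} = 612466.

612466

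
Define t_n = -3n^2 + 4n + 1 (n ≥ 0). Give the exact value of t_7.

t_7 = -3·7^2 + 4·7 + 1 = -118.

-118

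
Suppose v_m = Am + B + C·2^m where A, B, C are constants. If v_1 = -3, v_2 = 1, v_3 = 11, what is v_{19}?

1572819

Plug in m = 1, 2, 3: A + B + 2C = -3; 2A + B + 4C = 1; 3A + B + 8C = 11.
Subtracting the first from the second: A + 2C = 4.
Subtracting the second from the third: A + 4C = 10.
Solving: C = 3, A = -2, then B = -7.
Hence v_{19} = -2·19 + (-7) + 3·524288 = 1572819.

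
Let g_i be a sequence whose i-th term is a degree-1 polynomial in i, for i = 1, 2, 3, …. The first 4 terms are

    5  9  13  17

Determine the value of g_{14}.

57

1st diffs: 4, 4, 4 (constant).
So g_i = 4i + 1.
Evaluating at i = 14 gives g_{14} = 57.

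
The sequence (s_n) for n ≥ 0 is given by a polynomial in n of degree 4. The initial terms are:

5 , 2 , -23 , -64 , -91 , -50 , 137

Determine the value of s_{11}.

1st diffs: -3, -25, -41, -27, 41, 187.
2nd diffs: -22, -16, 14, 68, 146.
3rd diffs: 6, 30, 54, 78.
4th diffs: 24, 24, 24 (constant).
So s_n = n^4 - 5n^3 - 3n^2 + 4n + 5.
Evaluating at n = 11 gives s_{11} = 7672.

7672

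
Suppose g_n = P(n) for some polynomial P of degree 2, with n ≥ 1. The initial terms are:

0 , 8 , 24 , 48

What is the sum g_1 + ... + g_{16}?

5440

1st diffs: 8, 16, 24.
2nd diffs: 8, 8 (constant).
So g_n = 4n^2 - 4n.
Continuing: …, 80, 120, 168, 224, …, g_{16} = 960.
Summing n = 1..16 (16 terms) gives 5440.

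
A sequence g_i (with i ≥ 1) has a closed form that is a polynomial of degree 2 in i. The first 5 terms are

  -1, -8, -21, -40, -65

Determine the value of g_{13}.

1st diffs: -7, -13, -19, -25.
2nd diffs: -6, -6, -6 (constant).
Newton forward-difference form: g_i = -1 + (-7)·C(i-1,1) + (-6)·C(i-1,2).
At i = 13: i-1 = 12, so g_{13} = -1 - 84 - 396 = -481.

-481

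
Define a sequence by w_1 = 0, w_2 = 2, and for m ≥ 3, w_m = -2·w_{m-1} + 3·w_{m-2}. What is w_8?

1094

Iterate the recurrence:
w_3 = -4; w_4 = 14; w_5 = -40; w_6 = 122; w_7 = -364; w_8 = 1094.
(Characteristic roots are 1 and -3.)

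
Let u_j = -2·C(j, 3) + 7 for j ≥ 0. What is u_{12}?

C(12, 3) = 220, so u_{12} = -433.

-433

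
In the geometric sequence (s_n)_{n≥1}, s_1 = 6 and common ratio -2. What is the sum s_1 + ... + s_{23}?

16777218

s_n = 6·(-2)^(n-1).
S = 6·((-2)^23 - 1)/(-2 - 1) = 6·(-8388608 - 1)/(-3) = 16777218.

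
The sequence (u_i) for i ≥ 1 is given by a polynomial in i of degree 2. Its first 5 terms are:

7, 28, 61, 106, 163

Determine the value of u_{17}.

1st diffs: 21, 33, 45, 57.
2nd diffs: 12, 12, 12 (constant).
Newton forward-difference form: u_i = 7 + 21·C(i-1,1) + 12·C(i-1,2).
At i = 17: i-1 = 16, so u_{17} = 7 + 336 + 1440 = 1783.

1783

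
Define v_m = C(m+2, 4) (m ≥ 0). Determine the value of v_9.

C(11, 4) = 330, so v_9 = 330.

330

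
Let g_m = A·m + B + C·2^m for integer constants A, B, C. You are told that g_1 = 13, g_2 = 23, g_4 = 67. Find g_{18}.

Write the equations: A + B + 2C = 13; 2A + B + 4C = 23; 4A + B + 16C = 67.
Subtracting the first from the second: A + 2C = 10.
Subtracting the second from the third: 2A + 12C = 44.
Solving: C = 3, A = 4, then B = 3.
So g_m = 4·m + 3 + 3·2^m; at m=18 this is 786507.

786507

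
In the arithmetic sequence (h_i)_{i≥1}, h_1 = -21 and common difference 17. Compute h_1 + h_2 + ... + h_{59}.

h_i = -21 + (i - 1)·17.
h_{59} = 965; S = 59·(-21 + 965)/2 = 27848.

27848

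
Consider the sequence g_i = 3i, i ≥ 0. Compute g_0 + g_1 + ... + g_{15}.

Over i = 0..15: Σi = 120.
Total = (3)·120 = 360.

360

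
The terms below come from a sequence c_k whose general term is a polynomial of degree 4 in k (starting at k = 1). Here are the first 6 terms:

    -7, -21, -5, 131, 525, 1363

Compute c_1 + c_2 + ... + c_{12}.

1st diffs: -14, 16, 136, 394, 838.
2nd diffs: 30, 120, 258, 444.
3rd diffs: 90, 138, 186.
4th diffs: 48, 48 (constant).
Newton forward-difference form: c_k = -7 + (-14)·C(k-1,1) + 30·C(k-1,2) + 90·C(k-1,3) + 48·C(k-1,4).
Continuing: …, 2879, 5355, 9121, 14555, …, c_{12} = 32179.
Summing k = 1..12 (12 terms) gives 88158.

88158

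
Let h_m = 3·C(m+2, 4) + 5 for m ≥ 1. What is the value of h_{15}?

7145

C(17, 4) = 2380, so h_{15} = 7145.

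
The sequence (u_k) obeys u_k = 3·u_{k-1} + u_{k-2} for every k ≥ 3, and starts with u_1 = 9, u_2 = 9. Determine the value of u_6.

1278

Applying the relation repeatedly:
u_3 = 36  u_4 = 117  u_5 = 387  u_6 = 1278.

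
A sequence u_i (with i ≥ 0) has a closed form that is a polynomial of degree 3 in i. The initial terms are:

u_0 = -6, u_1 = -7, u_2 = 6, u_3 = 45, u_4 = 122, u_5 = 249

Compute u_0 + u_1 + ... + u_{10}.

1st diffs: -1, 13, 39, 77, 127.
2nd diffs: 14, 26, 38, 50.
3rd diffs: 12, 12, 12 (constant).
Newton forward-difference form: u_i = -6 + (-1)·C(i,1) + 14·C(i,2) + 12·C(i,3).
Continuing: …, 438, 701, 1050, 1497, …, u_{10} = 2054.
Summing i = 0..10 (11 terms) gives 6149.

6149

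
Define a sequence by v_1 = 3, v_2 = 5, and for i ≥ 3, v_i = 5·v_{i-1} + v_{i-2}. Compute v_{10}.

2842565

Applying the relation repeatedly:
v_3 = 28;  v_4 = 145;  v_5 = 753;  v_6 = 3910;  v_7 = 20303;  v_8 = 105425;  v_9 = 547428;  v_{10} = 2842565.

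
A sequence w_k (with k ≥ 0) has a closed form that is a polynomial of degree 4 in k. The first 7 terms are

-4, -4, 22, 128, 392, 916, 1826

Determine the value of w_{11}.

1st diffs: 0, 26, 106, 264, 524, 910.
2nd diffs: 26, 80, 158, 260, 386.
3rd diffs: 54, 78, 102, 126.
4th diffs: 24, 24, 24 (constant).
Newton forward-difference form: w_k = -4 + 26·C(k,2) + 54·C(k,3) + 24·C(k,4).
At k = 11: k = 11, so w_{11} = -4 + 1430 + 8910 + 7920 = 18256.

18256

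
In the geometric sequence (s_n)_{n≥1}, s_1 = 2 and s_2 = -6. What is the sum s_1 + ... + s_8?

-3280

Common ratio r = -3.
s_n = 2·(-3)^(n-1).
S = 2·((-3)^8 - 1)/(-3 - 1) = 2·(6561 - 1)/(-4) = -3280.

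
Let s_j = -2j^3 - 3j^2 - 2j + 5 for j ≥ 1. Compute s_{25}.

s_{25} = -2·25^3 - 3·25^2 - 2·25 + 5 = -33170.

-33170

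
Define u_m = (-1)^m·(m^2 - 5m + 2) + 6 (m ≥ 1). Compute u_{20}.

(-1)^20 = 1; m^2 - 5m + 2 at m=20 is 302; so u_{20} = 308.

308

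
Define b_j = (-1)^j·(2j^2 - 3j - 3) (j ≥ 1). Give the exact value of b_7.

(-1)^7 = -1; 2j^2 - 3j - 3 at j=7 is 74; so b_7 = -74.

-74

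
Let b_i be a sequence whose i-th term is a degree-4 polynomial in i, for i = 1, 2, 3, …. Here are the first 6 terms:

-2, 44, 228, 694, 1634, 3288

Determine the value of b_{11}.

34028

1st diffs: 46, 184, 466, 940, 1654.
2nd diffs: 138, 282, 474, 714.
3rd diffs: 144, 192, 240.
4th diffs: 48, 48 (constant).
Newton forward-difference form: b_i = -2 + 46·C(i-1,1) + 138·C(i-1,2) + 144·C(i-1,3) + 48·C(i-1,4).
At i = 11: i-1 = 10, so b_{11} = -2 + 460 + 6210 + 17280 + 10080 = 34028.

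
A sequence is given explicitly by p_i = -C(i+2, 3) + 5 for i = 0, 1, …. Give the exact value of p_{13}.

C(15, 3) = 455, so p_{13} = -450.

-450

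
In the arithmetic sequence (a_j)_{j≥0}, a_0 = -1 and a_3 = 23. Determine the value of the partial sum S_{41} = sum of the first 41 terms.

Common difference d = (23 - (-1)) / (3 - 0) = 8.
a_j = -1 + (j - 0)·8.
a_{40} = 319; S = 41·(-1 + 319)/2 = 6519.

6519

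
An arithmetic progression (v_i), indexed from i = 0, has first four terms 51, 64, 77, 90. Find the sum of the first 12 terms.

Common difference d = 13.
v_i = 51 + (i - 0)·13.
v_{11} = 194; S = 12·(51 + 194)/2 = 1470.

1470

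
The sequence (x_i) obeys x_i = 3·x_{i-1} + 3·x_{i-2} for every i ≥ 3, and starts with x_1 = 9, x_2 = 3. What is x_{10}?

357453

x_3 = 36; x_4 = 117; x_5 = 459; x_6 = 1728; x_7 = 6561; x_8 = 24867; x_9 = 94284; x_{10} = 357453.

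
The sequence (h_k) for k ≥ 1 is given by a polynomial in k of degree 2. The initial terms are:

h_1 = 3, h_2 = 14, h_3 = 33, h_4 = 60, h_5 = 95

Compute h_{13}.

663

1st diffs: 11, 19, 27, 35.
2nd diffs: 8, 8, 8 (constant).
Newton forward-difference form: h_k = 3 + 11·C(k-1,1) + 8·C(k-1,2).
At k = 13: k-1 = 12, so h_{13} = 3 + 132 + 528 = 663.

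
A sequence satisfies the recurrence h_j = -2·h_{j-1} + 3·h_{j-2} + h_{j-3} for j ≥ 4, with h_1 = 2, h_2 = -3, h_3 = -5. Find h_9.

Applying the relation repeatedly:
h_4 = 3, h_5 = -24, h_6 = 52, h_7 = -173, h_8 = 478, h_9 = -1423.

-1423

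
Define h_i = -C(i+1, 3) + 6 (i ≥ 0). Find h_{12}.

-280

C(13, 3) = 286, so h_{12} = -280.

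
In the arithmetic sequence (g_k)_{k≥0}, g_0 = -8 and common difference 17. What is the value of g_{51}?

g_k = -8 + (k - 0)·17.
g_{51} = -8 + 51·17 = 859.

859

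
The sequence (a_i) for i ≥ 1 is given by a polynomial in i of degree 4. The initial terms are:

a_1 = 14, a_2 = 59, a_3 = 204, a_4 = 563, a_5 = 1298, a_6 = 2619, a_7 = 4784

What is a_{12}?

1st diffs: 45, 145, 359, 735, 1321, 2165.
2nd diffs: 100, 214, 376, 586, 844.
3rd diffs: 114, 162, 210, 258.
4th diffs: 48, 48, 48 (constant).
So a_i = 2i^4 - i^3 + 6i^2 + 4i + 3.
Evaluating at i = 12 gives a_{12} = 40659.

40659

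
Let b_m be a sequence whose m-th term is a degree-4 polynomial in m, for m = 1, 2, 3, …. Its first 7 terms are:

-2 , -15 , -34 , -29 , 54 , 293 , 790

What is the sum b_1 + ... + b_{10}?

11023

1st diffs: -13, -19, 5, 83, 239, 497.
2nd diffs: -6, 24, 78, 156, 258.
3rd diffs: 30, 54, 78, 102.
4th diffs: 24, 24, 24 (constant).
Newton forward-difference form: b_m = -2 + (-13)·C(m-1,1) + (-6)·C(m-1,2) + 30·C(m-1,3) + 24·C(m-1,4).
Continuing: 1671, 3086, 5209.
Summing m = 1..10 (10 terms) gives 11023.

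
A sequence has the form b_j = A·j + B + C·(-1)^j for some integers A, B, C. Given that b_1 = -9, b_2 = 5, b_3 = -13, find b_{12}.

Plug in j = 1, 2, 3: A + B - C = -9; 2A + B + C = 5; 3A + B - C = -13.
Subtracting the first from the second: A + 2C = 14.
Subtracting the second from the third: A - 2C = -18.
Solving: C = 8, A = -2, then B = 1.
Therefore b_{12} = -24 + 1 + 8·1 = -15.

-15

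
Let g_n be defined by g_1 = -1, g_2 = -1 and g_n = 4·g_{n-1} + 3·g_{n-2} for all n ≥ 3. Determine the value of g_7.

-3127

g_3 = -7  g_4 = -31  g_5 = -145  g_6 = -673  g_7 = -3127.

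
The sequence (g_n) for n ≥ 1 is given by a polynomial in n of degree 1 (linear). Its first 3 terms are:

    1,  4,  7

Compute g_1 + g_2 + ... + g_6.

51

1st diffs: 3, 3 (constant).
So g_n = 3n - 2.
Continuing: 10, 13, 16.
Summing n = 1..6 (6 terms) gives 51.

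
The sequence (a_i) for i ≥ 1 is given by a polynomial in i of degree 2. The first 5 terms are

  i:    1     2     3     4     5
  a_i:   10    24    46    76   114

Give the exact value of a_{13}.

706

1st diffs: 14, 22, 30, 38.
2nd diffs: 8, 8, 8 (constant).
Newton forward-difference form: a_i = 10 + 14·C(i-1,1) + 8·C(i-1,2).
At i = 13: i-1 = 12, so a_{13} = 10 + 168 + 528 = 706.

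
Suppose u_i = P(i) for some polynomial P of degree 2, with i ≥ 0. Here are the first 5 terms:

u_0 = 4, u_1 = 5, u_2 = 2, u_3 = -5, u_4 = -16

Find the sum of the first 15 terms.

1st diffs: 1, -3, -7, -11.
2nd diffs: -4, -4, -4 (constant).
Newton forward-difference form: u_i = 4 + 1·C(i,1) + (-4)·C(i,2).
Continuing: …, -31, -50, -73, -100, …, u_{14} = -346.
Summing i = 0..14 (15 terms) gives -1655.

-1655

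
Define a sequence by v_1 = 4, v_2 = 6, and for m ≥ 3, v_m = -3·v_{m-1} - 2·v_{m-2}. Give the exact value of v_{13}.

Applying the relation repeatedly:
v_3 = -26, v_4 = 66, v_5 = -146, …, v_{10} = 5106, v_{11} = -10226, v_{12} = 20466, v_{13} = -40946.
(Characteristic roots are -1 and -2.)

-40946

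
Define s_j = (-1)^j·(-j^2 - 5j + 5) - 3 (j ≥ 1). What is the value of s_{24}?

-694

(-1)^24 = 1; -j^2 - 5j + 5 at j=24 is -691; so s_{24} = -694.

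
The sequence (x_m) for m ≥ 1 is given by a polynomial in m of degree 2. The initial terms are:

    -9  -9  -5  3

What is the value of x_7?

1st diffs: 0, 4, 8.
2nd diffs: 4, 4 (constant).
Newton forward-difference form: x_m = -9 + 4·C(m-1,2).
At m = 7: m-1 = 6, so x_7 = -9 + 60 = 51.

51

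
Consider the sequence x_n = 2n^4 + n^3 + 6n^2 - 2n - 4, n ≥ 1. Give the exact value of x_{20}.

x_{20} = 2·20^4 + 1·20^3 + 6·20^2 - 2·20 - 4 = 330356.

330356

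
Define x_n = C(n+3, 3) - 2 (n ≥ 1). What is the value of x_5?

C(8, 3) = 56, so x_5 = 54.

54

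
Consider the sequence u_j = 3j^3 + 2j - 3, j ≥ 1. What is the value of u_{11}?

4012

u_{11} = 3·11^3 + 2·11 - 3 = 4012.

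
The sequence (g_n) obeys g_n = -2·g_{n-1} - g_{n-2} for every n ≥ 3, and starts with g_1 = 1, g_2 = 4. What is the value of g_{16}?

74

Compute successive terms:
g_3 = -9, g_4 = 14, g_5 = -19, …, g_{13} = -59, g_{14} = 64, g_{15} = -69, g_{16} = 74.
(Characteristic roots are -1 and -1.)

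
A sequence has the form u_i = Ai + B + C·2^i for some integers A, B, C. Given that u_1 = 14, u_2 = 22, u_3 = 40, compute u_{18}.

1310690

At i = 1, 2, 3: A + B + 2C = 14; 2A + B + 4C = 22; 3A + B + 8C = 40.
Subtracting the first from the second: A + 2C = 8.
Subtracting the second from the third: A + 4C = 18.
Solving: C = 5, A = -2, then B = 6.
Therefore u_{18} = -36 + 6 + 5·262144 = 1310690.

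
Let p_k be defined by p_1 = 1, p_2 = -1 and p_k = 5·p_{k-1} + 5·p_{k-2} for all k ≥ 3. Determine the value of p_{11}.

-1028125

Iterate the recurrence:
p_3 = 0  p_4 = -5  p_5 = -25  p_6 = -150  p_7 = -875  p_8 = -5125  p_9 = -30000  p_{10} = -175625  p_{11} = -1028125.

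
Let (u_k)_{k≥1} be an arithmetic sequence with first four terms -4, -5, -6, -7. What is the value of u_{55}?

Common difference d = -1.
u_k = -4 + (k - 1)·(-1).
u_{55} = -4 + 54·(-1) = -58.

-58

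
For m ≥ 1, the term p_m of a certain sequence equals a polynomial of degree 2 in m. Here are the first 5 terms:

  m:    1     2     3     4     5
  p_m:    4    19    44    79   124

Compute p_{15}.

1st diffs: 15, 25, 35, 45.
2nd diffs: 10, 10, 10 (constant).
Newton forward-difference form: p_m = 4 + 15·C(m-1,1) + 10·C(m-1,2).
At m = 15: m-1 = 14, so p_{15} = 4 + 210 + 910 = 1124.

1124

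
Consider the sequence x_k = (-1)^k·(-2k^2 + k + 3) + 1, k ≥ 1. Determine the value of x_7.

(-1)^7 = -1; -2k^2 + k + 3 at k=7 is -88; so x_7 = 89.

89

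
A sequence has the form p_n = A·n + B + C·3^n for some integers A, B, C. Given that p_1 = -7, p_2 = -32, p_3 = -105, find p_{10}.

-236200

The three given values yield: A + B + 3C = -7; 2A + B + 9C = -32; 3A + B + 27C = -105.
Subtracting the first from the second: A + 6C = -25.
Subtracting the second from the third: A + 18C = -73.
Solving: C = -4, A = -1, then B = 6.
Therefore p_{10} = -10 + 6 + (-4)·59049 = -236200.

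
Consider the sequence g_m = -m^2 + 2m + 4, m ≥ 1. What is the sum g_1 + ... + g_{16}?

-1160

Over m = 1..16: Σm = 136, Σm² = 1496.
Total = (-1)·1496 + (2)·136 + (4)·16 = -1160.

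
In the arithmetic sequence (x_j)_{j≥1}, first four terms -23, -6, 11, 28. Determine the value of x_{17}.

249

Common difference d = 17.
x_j = -23 + (j - 1)·17.
x_{17} = -23 + 16·17 = 249.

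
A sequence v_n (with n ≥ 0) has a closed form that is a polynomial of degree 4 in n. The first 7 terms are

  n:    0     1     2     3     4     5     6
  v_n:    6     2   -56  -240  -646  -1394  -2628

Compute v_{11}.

-22808

1st diffs: -4, -58, -184, -406, -748, -1234.
2nd diffs: -54, -126, -222, -342, -486.
3rd diffs: -72, -96, -120, -144.
4th diffs: -24, -24, -24 (constant).
Newton forward-difference form: v_n = 6 + (-4)·C(n,1) + (-54)·C(n,2) + (-72)·C(n,3) + (-24)·C(n,4).
At n = 11: n = 11, so v_{11} = 6 - 44 - 2970 - 11880 - 7920 = -22808.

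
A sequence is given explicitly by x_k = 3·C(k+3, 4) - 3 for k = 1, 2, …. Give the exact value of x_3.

C(6, 4) = 15, so x_3 = 42.

42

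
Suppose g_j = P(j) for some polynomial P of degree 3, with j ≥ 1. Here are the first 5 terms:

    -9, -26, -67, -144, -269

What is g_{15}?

1st diffs: -17, -41, -77, -125.
2nd diffs: -24, -36, -48.
3rd diffs: -12, -12 (constant).
Newton forward-difference form: g_j = -9 + (-17)·C(j-1,1) + (-24)·C(j-1,2) + (-12)·C(j-1,3).
At j = 15: j-1 = 14, so g_{15} = -9 - 238 - 2184 - 4368 = -6799.

-6799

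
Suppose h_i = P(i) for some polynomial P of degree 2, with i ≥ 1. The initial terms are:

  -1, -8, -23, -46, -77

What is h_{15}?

-827

1st diffs: -7, -15, -23, -31.
2nd diffs: -8, -8, -8 (constant).
So h_i = -4i^2 + 5i - 2.
Evaluating at i = 15 gives h_{15} = -827.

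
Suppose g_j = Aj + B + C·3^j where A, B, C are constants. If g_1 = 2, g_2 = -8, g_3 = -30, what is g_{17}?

-129140222

At j = 1, 2, 3: A + B + 3C = 2; 2A + B + 9C = -8; 3A + B + 27C = -30.
Subtracting the first from the second: A + 6C = -10.
Subtracting the second from the third: A + 18C = -22.
Solving: C = -1, A = -4, then B = 9.
Therefore g_{17} = -68 + 9 + (-1)·129140163 = -129140222.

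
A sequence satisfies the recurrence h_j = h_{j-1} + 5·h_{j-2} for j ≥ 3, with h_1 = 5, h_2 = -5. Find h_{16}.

Applying the relation repeatedly:
h_3 = 20, h_4 = -5, h_5 = 95, …, h_{13} = 197645, h_{14} = 530995, h_{15} = 1519220, h_{16} = 4174195.

4174195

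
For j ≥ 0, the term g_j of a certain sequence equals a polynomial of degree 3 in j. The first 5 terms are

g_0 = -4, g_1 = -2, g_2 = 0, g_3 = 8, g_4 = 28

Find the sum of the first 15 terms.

8340

1st diffs: 2, 2, 8, 20.
2nd diffs: 0, 6, 12.
3rd diffs: 6, 6 (constant).
So g_j = j^3 - 3j^2 + 4j - 4.
Continuing: …, 66, 128, 220, 348, …, g_{14} = 2208.
Summing j = 0..14 (15 terms) gives 8340.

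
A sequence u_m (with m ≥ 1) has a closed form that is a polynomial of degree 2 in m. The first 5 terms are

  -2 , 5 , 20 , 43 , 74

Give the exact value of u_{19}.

1348

1st diffs: 7, 15, 23, 31.
2nd diffs: 8, 8, 8 (constant).
Newton forward-difference form: u_m = -2 + 7·C(m-1,1) + 8·C(m-1,2).
At m = 19: m-1 = 18, so u_{19} = -2 + 126 + 1224 = 1348.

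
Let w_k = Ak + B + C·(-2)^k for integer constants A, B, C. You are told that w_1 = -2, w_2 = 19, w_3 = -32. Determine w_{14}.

The three given values yield: A + B - 2C = -2; 2A + B + 4C = 19; 3A + B - 8C = -32.
Subtracting the first from the second: A + 6C = 21.
Subtracting the second from the third: A - 12C = -51.
Solving: C = 4, A = -3, then B = 9.
Therefore w_{14} = -42 + 9 + 4·16384 = 65503.

65503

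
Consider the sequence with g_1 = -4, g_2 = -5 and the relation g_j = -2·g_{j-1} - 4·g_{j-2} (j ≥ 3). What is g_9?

Compute successive terms:
g_3 = 26  g_4 = -32  g_5 = -40  g_6 = 208  g_7 = -256  g_8 = -320  g_9 = 1664.

1664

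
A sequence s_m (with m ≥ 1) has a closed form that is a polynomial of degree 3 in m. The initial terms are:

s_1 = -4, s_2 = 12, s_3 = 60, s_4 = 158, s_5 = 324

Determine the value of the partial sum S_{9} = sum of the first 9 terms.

5496

1st diffs: 16, 48, 98, 166.
2nd diffs: 32, 50, 68.
3rd diffs: 18, 18 (constant).
Newton forward-difference form: s_m = -4 + 16·C(m-1,1) + 32·C(m-1,2) + 18·C(m-1,3).
Continuing: 576, 932, 1410, 2028.
Summing m = 1..9 (9 terms) gives 5496.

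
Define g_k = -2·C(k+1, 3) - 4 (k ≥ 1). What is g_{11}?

-444

C(12, 3) = 220, so g_{11} = -444.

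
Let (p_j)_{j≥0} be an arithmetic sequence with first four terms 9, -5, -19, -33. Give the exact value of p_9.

Common difference d = -14.
p_j = 9 + (j - 0)·(-14).
p_9 = 9 + 9·(-14) = -117.

-117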